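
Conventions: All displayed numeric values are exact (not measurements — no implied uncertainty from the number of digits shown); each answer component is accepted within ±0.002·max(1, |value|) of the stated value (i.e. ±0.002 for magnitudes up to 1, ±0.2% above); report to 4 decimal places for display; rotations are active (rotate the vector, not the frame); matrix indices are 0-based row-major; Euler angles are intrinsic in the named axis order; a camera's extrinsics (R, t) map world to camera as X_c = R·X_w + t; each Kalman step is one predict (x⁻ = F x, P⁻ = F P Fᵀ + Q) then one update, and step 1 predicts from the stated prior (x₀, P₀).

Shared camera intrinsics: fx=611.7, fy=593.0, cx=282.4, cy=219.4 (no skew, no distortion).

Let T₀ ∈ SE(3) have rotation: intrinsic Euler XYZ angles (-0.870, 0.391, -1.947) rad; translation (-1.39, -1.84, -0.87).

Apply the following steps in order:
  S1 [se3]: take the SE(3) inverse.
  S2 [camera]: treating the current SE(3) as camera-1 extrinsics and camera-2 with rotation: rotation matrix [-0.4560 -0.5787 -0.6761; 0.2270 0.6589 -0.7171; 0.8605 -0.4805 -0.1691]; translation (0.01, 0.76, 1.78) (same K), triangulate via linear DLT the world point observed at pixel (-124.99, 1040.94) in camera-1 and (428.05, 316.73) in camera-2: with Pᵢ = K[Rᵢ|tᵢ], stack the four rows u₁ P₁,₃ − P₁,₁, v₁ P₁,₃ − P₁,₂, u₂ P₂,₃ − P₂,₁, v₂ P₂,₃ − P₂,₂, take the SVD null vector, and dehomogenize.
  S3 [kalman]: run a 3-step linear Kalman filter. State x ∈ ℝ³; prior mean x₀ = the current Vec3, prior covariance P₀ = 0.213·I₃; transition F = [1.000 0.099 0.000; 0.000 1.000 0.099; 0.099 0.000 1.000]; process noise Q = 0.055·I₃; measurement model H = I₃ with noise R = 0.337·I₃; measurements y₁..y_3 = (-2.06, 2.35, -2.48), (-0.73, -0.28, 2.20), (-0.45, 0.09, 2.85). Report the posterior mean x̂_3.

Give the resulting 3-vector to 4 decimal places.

result = (-0.3585, 0.0836, 0.9280)

after S1 (invert_se3): R=[-0.3397 -0.4927 0.8012; 0.8599 -0.5078 0.0522; 0.3811 0.7066 0.5962], t=(-0.6817, 0.3063, 2.3486)
after S2 (triangulate): (1.0181, -1.3965, -0.6893)
after S3 (kf_track): (-0.3585, 0.0836, 0.9280)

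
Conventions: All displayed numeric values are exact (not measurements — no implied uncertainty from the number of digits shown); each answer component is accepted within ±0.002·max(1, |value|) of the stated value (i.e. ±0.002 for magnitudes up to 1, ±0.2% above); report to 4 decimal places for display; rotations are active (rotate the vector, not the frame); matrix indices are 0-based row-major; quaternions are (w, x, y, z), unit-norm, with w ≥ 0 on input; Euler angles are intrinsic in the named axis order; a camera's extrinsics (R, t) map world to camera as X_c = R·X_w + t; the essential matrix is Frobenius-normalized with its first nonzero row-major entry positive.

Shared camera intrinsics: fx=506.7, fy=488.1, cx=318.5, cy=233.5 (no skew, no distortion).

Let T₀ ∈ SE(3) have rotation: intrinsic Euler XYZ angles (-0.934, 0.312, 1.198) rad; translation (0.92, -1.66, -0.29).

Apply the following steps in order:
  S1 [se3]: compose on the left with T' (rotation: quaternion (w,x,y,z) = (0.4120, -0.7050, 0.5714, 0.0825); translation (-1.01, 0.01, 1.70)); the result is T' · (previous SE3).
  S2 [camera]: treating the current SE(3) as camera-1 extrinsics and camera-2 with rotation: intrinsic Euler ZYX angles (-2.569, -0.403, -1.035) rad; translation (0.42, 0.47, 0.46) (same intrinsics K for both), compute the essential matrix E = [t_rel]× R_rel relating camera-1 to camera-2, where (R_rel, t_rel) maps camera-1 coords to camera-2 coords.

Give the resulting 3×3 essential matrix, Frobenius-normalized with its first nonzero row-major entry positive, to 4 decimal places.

after S1 (compose_se3): R=[-0.5787 -0.7291 -0.3655; -0.8096 0.5675 0.1498; 0.0982 0.3826 -0.9187], t=(0.6441, -0.8518, 2.1552)
after S2 (essential): [0.3452 -0.1521 -0.0499; 0.0350 -0.6460 -0.2014; -0.6161 -0.1236 -0.0341]

matrix = [0.3452 -0.1521 -0.0499; 0.0350 -0.6460 -0.2014; -0.6161 -0.1236 -0.0341]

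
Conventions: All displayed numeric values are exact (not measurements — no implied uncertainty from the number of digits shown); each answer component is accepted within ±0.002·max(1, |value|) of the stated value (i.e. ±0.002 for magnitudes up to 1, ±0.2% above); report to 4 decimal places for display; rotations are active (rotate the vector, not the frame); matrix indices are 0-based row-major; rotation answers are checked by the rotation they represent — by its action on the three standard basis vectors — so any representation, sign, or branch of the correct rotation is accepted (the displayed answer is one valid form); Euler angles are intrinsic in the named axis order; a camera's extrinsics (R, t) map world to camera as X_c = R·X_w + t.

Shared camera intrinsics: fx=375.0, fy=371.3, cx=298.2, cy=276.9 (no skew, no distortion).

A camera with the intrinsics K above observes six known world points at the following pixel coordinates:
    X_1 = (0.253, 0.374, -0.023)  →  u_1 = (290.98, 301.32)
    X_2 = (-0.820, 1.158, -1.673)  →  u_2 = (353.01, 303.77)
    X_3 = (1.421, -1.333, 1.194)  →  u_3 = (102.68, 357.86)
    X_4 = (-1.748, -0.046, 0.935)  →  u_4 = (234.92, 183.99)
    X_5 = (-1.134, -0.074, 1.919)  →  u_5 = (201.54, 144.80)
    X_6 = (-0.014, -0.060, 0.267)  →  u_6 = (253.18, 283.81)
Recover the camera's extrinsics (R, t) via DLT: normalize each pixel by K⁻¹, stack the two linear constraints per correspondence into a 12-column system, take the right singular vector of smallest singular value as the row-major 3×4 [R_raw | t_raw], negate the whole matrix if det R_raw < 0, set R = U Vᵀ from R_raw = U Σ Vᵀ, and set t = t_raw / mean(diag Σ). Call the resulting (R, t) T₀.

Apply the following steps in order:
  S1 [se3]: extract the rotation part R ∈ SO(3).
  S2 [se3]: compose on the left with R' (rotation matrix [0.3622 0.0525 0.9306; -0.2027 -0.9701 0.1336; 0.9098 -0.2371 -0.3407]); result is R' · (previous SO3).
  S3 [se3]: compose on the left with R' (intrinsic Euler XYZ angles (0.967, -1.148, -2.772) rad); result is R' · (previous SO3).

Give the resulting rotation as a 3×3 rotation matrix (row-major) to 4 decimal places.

source (pnp_recover): camera pose = R=[0.1171 0.9446 -0.3067; 0.6691 -0.3032 -0.6785; -0.7339 -0.1258 -0.6675], t=(-0.4900, 0.2700, 5.4091)
after S1 (rot_of_se3): [0.1171 0.9446 -0.3067; 0.6691 -0.3032 -0.6785; -0.7339 -0.1258 -0.6675]
after S2 (compose_so3): [-0.6054 0.2092 -0.7679; -0.7709 0.0859 0.6312; 0.1979 0.9741 0.1093]
after S3 (compose_so3): [-0.0631 -0.9556 0.2877; 0.2507 -0.2942 -0.9223; 0.9660 0.0139 0.2581]

rotation (matrix) = ((-0.0631, -0.9556, 0.2877), (0.2507, -0.2942, -0.9223), (0.9660, 0.0139, 0.2581))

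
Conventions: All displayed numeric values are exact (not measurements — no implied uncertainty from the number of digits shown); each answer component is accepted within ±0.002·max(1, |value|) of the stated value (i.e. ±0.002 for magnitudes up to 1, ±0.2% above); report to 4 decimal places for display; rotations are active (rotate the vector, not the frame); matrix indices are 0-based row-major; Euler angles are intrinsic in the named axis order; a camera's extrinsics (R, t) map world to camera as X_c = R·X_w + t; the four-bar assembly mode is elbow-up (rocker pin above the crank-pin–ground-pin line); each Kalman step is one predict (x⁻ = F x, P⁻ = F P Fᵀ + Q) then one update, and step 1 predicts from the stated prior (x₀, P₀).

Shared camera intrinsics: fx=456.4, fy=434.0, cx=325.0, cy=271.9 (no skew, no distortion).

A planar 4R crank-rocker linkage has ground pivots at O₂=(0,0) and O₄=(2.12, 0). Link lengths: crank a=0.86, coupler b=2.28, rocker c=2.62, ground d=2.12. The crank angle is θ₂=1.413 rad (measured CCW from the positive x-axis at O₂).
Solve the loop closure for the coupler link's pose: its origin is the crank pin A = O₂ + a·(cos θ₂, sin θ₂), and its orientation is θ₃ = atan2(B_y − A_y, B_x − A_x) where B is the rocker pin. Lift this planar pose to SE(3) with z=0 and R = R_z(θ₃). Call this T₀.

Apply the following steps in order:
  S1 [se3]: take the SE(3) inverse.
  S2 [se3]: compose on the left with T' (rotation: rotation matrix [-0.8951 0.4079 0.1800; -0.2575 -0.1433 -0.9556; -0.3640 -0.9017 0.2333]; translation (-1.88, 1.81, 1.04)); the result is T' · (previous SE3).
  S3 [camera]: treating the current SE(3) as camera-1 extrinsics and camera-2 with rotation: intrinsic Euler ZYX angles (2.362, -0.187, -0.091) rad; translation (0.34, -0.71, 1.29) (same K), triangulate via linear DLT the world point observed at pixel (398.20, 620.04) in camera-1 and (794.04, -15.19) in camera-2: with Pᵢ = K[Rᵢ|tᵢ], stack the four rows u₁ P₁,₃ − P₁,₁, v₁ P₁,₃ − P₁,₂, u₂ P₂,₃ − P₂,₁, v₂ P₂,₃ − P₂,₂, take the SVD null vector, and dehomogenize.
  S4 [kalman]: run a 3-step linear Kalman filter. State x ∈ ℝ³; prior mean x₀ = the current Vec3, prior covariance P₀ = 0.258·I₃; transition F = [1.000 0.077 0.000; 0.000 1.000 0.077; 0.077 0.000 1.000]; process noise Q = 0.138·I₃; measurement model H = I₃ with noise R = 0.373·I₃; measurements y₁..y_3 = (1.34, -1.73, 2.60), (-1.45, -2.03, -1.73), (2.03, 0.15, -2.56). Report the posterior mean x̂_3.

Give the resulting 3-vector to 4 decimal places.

source (fourbar_fk): coupler pose = R=[0.6544 -0.7561 0.0000; 0.7561 0.6544 0.0000; 0.0000 0.0000 1.0000], t=(0.1351, 0.8493, 0.0000)
after S1 (invert_se3): R=[0.6544 0.7561 0.0000; -0.7561 0.6544 -0.0000; 0.0000 0.0000 1.0000], t=(-0.7306, -0.4536, 0.0000)
after S2 (compose_se3): R=[-0.8942 -0.4098 0.1800; -0.0602 -0.2885 -0.9556; 0.4436 -0.8653 0.2333], t=(-1.4111, 2.0631, 1.7150)
after S3 (triangulate): (-1.3948, -0.8233, 0.8170)
after S4 (kf_track): (0.4169, -0.7869, -1.1033)

result = (0.4169, -0.7869, -1.1033)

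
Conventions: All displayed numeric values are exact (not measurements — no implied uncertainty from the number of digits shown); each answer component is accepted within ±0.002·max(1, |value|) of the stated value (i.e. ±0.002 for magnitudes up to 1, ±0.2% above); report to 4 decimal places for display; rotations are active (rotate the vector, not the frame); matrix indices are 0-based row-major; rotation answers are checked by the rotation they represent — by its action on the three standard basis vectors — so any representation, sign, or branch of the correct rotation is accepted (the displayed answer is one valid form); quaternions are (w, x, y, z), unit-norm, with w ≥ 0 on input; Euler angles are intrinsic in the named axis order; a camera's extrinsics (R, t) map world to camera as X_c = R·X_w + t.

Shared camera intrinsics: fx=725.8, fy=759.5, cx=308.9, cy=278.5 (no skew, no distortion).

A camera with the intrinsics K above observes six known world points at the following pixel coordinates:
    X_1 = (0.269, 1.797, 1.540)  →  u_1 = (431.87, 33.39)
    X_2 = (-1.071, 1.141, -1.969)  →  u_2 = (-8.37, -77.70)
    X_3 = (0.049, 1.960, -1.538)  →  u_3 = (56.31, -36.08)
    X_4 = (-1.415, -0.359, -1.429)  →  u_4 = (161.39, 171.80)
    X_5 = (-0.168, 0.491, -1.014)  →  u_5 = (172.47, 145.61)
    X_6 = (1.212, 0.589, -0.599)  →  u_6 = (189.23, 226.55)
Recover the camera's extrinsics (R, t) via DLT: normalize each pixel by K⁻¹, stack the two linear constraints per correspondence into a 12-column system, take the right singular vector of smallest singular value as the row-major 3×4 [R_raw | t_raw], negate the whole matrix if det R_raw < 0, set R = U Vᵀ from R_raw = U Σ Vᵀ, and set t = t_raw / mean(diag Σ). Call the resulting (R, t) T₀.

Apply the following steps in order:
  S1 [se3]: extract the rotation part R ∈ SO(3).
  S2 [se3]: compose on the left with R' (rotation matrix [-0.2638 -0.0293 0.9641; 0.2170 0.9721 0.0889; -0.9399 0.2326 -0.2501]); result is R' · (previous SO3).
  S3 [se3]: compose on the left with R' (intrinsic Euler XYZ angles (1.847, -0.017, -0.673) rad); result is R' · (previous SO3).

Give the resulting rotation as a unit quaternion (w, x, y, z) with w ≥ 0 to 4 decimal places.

rotation (quat) = (0.8040, -0.5654, 0.1782, 0.0466)

source (pnp_recover): camera pose = R=[-0.3505 -0.2106 0.9126; 0.3644 -0.9283 -0.0742; 0.8627 0.3066 0.4021], t=(0.1300, -0.3400, 4.8703)
after S1 (rot_of_se3): [-0.3505 -0.2106 0.9126; 0.3644 -0.9283 -0.0742; 0.8627 0.3066 0.4021]
after S2 (compose_so3): [0.9136 0.3783 0.1491; 0.3549 -0.9208 0.1616; 0.1985 -0.0947 -0.9755]
after S3 (compose_so3): [0.9321 -0.2765 0.2339; -0.1266 0.3563 0.9258; -0.3393 -0.8925 0.2971]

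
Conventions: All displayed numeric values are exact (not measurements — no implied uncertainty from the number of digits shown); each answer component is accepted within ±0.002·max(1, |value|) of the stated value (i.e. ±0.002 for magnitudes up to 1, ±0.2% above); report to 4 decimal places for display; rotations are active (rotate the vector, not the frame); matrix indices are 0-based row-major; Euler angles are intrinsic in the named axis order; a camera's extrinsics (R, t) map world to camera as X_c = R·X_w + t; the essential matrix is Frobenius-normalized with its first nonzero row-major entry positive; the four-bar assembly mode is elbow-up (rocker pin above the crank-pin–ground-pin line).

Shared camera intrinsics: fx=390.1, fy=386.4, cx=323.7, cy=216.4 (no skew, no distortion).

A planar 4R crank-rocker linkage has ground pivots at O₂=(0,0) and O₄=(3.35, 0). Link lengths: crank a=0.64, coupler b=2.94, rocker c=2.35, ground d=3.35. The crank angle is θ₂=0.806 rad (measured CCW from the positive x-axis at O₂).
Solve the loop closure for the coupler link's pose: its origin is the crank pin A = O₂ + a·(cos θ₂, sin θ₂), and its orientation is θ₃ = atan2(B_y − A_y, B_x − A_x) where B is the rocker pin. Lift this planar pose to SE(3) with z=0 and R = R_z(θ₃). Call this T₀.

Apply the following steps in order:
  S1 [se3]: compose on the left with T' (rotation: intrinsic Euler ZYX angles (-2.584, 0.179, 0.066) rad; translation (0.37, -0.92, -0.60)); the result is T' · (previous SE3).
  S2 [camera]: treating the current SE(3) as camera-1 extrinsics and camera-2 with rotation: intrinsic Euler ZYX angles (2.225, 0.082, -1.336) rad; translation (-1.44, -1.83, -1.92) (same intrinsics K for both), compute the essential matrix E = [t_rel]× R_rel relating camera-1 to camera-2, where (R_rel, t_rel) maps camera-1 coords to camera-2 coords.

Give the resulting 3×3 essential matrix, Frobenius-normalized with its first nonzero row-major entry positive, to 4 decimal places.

matrix = [0.5158 -0.3976 -0.1923; -0.2260 -0.0533 0.1671; 0.2143 0.5446 -0.3384]

source (fourbar_fk): coupler pose = R=[0.7874 -0.6165 0.0000; 0.6165 0.7874 0.0000; 0.0000 0.0000 1.0000], t=(0.4431, 0.4618, 0.0000)
after S1 (compose_se3): R=[-0.3381 0.9226 -0.1856; -0.9358 -0.3506 -0.0380; -0.1002 0.1609 0.9819], t=(0.2392, -1.5446, -0.6489)
after S2 (essential): [0.5158 -0.3976 -0.1923; -0.2260 -0.0533 0.1671; 0.2143 0.5446 -0.3384]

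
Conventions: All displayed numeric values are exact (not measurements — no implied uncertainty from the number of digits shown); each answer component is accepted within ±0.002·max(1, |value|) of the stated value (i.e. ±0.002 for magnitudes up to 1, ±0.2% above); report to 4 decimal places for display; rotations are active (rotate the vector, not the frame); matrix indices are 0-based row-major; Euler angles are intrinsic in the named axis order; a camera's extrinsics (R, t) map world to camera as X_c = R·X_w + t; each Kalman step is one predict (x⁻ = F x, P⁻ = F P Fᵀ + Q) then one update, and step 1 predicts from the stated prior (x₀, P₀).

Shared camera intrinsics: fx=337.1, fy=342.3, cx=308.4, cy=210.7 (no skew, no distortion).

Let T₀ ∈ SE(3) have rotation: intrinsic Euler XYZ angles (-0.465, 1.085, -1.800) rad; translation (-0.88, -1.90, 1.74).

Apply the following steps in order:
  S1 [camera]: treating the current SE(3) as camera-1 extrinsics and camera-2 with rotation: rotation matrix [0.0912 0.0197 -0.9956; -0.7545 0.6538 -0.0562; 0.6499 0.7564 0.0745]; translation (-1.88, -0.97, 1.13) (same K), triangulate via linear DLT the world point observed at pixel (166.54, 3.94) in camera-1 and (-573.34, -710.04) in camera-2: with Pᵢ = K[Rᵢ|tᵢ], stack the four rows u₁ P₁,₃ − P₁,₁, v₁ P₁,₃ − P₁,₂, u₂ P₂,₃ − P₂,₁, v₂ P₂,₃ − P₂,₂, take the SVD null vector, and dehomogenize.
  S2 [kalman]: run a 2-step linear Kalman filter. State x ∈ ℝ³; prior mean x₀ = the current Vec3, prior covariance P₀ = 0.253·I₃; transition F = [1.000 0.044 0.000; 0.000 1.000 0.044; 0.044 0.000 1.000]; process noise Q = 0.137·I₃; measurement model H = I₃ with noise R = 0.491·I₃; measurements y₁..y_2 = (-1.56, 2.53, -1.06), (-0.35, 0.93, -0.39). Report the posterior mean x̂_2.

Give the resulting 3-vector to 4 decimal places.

result = (-0.3343, 0.6933, -0.3576)

after S1 (triangulate): (0.6247, -1.0122, 0.2149)
after S2 (kf_track): (-0.3343, 0.6933, -0.3576)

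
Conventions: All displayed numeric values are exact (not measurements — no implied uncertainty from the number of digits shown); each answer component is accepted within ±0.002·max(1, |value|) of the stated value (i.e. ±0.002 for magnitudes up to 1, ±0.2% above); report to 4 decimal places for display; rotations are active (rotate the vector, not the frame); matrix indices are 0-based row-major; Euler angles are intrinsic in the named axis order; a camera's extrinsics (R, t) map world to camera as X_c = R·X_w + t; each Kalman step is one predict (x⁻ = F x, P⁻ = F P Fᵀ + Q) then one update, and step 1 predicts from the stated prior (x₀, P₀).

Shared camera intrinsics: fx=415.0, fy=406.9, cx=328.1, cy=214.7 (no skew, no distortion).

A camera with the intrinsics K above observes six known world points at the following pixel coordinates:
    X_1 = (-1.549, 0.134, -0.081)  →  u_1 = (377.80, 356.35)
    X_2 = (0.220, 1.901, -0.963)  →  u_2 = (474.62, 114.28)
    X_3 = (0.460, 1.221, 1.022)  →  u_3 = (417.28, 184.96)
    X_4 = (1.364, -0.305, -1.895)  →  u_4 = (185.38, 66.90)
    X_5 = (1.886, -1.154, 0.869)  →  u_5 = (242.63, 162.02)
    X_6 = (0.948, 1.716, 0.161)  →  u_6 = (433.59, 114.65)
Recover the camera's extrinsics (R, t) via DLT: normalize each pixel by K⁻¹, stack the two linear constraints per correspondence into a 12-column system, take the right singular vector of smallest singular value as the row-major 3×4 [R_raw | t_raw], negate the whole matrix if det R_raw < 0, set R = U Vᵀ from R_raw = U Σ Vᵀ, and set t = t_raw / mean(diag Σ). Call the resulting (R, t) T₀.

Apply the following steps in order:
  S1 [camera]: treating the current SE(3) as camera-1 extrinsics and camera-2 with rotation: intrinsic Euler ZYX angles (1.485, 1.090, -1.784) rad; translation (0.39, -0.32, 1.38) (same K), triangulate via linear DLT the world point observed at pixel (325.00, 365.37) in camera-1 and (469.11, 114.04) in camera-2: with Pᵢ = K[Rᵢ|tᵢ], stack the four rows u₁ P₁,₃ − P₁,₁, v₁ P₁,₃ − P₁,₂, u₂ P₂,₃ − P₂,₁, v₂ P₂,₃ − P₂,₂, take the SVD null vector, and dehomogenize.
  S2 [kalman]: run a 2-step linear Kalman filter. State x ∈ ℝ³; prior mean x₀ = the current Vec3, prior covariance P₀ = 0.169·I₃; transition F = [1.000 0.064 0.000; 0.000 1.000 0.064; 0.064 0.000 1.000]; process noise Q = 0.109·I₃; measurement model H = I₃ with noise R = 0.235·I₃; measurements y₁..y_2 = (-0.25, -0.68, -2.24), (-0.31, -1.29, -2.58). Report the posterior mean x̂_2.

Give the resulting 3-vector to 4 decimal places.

result = (-0.6049, -0.9530, -2.1007)

source (pnp_recover): camera pose = R=[-0.2949 0.9056 0.3049; -0.8978 -0.3719 0.2361; 0.3272 -0.2041 0.9227], t=(-0.0300, 0.2000, 4.9801)
after S1 (triangulate): (-1.4706, -0.2485, -0.6819)
after S2 (kf_track): (-0.6049, -0.9530, -2.1007)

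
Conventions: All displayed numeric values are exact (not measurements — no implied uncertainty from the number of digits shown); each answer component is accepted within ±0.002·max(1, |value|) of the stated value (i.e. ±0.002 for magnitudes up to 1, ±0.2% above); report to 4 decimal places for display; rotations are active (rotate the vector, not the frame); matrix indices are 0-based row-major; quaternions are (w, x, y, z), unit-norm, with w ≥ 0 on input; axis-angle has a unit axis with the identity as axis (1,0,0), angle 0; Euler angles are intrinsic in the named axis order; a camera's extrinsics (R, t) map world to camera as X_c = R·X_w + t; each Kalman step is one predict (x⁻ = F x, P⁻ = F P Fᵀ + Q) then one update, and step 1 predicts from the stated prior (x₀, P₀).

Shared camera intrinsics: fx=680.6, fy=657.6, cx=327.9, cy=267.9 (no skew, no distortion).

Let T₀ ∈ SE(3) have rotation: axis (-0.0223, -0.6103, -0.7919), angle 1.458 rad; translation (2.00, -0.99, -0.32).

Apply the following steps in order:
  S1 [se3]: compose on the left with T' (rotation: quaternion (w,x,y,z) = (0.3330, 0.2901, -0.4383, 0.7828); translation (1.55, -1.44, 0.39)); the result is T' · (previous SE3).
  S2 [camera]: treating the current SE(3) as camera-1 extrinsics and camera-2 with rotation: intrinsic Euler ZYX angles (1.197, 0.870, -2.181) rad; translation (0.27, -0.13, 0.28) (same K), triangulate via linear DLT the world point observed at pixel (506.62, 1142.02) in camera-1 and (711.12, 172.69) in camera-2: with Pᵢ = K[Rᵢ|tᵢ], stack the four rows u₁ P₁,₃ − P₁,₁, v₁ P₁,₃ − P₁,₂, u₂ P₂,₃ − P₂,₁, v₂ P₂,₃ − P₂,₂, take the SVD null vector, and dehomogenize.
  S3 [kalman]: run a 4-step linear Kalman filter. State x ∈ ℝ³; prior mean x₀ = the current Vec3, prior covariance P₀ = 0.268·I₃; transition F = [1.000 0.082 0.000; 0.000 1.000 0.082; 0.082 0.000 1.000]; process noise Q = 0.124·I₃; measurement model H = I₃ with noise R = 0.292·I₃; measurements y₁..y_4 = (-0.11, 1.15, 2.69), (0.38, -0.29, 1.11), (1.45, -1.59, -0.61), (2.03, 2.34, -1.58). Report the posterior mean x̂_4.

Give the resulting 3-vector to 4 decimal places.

result = (1.2664, 0.7682, -0.5656)

after S1 (compose_se3): R=[0.6331 -0.7649 0.1190; -0.2117 -0.3189 -0.9238; 0.7446 0.5597 -0.3638], t=(1.0463, -0.2344, 2.2272)
after S2 (triangulate): (-1.4801, -0.6130, -1.7380)
after S3 (kf_track): (1.2664, 0.7682, -0.5656)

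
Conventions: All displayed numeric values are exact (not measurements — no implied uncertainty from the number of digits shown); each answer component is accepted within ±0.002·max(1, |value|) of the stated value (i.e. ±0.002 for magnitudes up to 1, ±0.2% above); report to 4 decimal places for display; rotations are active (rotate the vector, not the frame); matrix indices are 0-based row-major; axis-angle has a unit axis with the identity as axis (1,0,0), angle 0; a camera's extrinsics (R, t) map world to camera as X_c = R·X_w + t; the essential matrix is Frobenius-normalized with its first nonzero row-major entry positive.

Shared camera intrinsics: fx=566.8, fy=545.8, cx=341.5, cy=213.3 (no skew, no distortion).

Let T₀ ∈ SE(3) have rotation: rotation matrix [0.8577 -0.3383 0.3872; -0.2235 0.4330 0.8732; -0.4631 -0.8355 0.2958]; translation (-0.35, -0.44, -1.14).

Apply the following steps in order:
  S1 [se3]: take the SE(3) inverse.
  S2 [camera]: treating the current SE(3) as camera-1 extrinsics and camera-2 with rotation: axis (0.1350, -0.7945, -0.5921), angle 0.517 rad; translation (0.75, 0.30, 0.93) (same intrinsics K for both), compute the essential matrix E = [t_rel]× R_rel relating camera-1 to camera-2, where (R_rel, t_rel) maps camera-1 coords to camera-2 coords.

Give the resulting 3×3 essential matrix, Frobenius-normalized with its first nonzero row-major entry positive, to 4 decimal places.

matrix = [0.1205 -0.1370 -0.1794; 0.1410 -0.5111 0.4679; 0.3080 -0.3437 -0.4707]

after S1 (invert_se3): R=[0.8577 -0.2235 -0.4631; -0.3383 0.4330 -0.8355; 0.3872 0.8732 0.2958], t=(-0.3261, -0.8803, 0.8570)
after S2 (essential): [0.1205 -0.1370 -0.1794; 0.1410 -0.5111 0.4679; 0.3080 -0.3437 -0.4707]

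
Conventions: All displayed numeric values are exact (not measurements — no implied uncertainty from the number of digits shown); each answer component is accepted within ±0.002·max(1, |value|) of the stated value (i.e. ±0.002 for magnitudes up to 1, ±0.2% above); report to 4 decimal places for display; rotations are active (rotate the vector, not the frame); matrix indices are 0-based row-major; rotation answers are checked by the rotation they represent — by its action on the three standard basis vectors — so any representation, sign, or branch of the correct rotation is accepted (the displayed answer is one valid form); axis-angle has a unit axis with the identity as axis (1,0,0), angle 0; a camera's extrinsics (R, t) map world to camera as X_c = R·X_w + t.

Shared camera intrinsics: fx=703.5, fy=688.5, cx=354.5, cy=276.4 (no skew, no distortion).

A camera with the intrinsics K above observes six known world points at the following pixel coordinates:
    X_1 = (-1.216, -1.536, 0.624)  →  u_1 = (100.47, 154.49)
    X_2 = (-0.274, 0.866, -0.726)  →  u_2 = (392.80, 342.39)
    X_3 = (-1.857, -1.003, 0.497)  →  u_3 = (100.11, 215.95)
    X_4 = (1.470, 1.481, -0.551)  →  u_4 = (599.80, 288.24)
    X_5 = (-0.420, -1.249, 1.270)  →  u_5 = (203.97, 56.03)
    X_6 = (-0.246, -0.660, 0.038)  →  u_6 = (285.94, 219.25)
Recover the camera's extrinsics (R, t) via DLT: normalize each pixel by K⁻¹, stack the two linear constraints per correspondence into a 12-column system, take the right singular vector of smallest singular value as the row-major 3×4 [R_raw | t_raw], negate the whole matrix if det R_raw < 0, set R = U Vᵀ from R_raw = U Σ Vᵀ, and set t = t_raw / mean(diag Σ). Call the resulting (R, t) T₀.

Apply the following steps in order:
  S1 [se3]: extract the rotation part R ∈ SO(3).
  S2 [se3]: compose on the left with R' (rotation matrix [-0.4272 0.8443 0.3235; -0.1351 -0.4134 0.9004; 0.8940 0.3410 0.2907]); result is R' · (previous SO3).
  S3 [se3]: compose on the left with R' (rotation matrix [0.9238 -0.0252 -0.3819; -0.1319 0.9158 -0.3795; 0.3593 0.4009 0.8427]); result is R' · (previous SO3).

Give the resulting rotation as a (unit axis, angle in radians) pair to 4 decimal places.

source (pnp_recover): camera pose = R=[0.8492 0.5126 -0.1266; -0.2642 0.2049 -0.9425; -0.4572 0.8338 0.3094], t=(0.0400, -0.3300, 5.6804)
after S1 (rot_of_se3): [0.8492 0.5126 -0.1266; -0.2642 0.2049 -0.9425; -0.4572 0.8338 0.3094]
after S2 (compose_so3): [-0.7337 0.2237 -0.6415; -0.4172 0.5969 0.6853; 0.5362 0.7705 -0.3446]
after S3 (compose_so3): [-0.8722 -0.1026 -0.4783; -0.4888 0.2247 0.8430; 0.0210 0.9690 -0.2461]

rotation (axis_angle) = ((0.1958, -0.7757, -0.5999), 2.8139)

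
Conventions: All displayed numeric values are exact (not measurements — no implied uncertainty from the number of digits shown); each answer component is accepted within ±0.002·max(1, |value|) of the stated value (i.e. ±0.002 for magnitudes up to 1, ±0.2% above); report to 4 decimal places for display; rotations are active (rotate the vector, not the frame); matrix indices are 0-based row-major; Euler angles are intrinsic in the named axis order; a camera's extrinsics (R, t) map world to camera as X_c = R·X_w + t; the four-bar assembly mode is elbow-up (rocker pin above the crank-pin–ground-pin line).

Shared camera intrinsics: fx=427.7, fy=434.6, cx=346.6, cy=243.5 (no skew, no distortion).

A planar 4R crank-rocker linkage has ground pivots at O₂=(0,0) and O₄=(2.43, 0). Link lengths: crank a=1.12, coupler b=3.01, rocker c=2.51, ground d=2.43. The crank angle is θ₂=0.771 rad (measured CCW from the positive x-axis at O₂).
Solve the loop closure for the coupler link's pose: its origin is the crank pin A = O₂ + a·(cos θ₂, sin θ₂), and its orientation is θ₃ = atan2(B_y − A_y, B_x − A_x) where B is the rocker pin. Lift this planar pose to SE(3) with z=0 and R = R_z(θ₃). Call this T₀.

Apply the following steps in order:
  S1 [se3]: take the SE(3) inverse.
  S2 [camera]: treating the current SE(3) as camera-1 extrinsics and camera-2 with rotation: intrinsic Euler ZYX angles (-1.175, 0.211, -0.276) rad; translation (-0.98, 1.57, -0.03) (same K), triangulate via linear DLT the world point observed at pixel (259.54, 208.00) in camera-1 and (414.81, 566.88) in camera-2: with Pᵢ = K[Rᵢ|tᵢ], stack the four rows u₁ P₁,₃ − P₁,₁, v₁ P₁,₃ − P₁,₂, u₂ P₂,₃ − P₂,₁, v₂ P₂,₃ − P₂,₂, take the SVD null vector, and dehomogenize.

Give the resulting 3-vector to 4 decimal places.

result = (0.5540, 0.4544, 1.8714)

source (fourbar_fk): coupler pose = R=[0.8595 -0.5111 0.0000; 0.5111 0.8595 0.0000; 0.0000 0.0000 1.0000], t=(0.8033, 0.7805, 0.0000)
after S1 (invert_se3): R=[0.8595 0.5111 0.0000; -0.5111 0.8595 0.0000; 0.0000 0.0000 1.0000], t=(-1.0893, -0.2602, 0.0000)
after S2 (triangulate): (0.5540, 0.4544, 1.8714)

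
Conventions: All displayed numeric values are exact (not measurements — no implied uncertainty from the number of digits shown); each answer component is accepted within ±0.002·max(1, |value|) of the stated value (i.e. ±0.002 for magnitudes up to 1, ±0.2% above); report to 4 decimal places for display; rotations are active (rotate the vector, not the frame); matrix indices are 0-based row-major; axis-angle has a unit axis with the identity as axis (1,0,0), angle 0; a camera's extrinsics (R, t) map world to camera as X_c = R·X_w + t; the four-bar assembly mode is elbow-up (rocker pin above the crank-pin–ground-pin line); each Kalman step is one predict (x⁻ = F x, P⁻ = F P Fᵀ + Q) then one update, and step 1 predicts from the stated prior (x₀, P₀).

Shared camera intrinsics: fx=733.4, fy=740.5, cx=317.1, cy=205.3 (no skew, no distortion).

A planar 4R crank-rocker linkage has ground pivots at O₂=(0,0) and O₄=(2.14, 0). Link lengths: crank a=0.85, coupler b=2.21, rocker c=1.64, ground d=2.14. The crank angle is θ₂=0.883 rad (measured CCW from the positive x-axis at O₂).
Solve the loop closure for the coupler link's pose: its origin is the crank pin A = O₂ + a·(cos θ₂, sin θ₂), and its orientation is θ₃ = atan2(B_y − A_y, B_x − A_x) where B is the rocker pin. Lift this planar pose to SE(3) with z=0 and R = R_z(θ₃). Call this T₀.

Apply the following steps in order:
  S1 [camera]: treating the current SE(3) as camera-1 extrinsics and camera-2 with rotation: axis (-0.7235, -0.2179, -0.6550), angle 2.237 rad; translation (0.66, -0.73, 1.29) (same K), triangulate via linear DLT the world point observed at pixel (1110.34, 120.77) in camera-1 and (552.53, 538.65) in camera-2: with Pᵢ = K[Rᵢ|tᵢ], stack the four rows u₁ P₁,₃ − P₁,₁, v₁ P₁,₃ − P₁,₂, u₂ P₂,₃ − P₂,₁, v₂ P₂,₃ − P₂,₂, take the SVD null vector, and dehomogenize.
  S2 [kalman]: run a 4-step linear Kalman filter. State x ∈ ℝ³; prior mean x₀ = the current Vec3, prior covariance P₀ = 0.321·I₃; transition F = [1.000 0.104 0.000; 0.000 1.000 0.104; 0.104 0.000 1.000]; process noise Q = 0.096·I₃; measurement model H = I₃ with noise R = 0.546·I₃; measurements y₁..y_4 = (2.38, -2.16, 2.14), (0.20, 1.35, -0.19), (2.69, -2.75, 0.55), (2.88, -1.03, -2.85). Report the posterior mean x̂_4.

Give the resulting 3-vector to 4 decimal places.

source (fourbar_fk): coupler pose = R=[0.9065 -0.4222 0.0000; 0.4222 0.9065 0.0000; 0.0000 0.0000 1.0000], t=(0.5396, 0.6567, 0.0000)
after S1 (triangulate): (0.9645, -1.4074, 1.8566)
after S2 (kf_track): (1.7477, -1.0994, -0.1469)

result = (1.7477, -1.0994, -0.1469)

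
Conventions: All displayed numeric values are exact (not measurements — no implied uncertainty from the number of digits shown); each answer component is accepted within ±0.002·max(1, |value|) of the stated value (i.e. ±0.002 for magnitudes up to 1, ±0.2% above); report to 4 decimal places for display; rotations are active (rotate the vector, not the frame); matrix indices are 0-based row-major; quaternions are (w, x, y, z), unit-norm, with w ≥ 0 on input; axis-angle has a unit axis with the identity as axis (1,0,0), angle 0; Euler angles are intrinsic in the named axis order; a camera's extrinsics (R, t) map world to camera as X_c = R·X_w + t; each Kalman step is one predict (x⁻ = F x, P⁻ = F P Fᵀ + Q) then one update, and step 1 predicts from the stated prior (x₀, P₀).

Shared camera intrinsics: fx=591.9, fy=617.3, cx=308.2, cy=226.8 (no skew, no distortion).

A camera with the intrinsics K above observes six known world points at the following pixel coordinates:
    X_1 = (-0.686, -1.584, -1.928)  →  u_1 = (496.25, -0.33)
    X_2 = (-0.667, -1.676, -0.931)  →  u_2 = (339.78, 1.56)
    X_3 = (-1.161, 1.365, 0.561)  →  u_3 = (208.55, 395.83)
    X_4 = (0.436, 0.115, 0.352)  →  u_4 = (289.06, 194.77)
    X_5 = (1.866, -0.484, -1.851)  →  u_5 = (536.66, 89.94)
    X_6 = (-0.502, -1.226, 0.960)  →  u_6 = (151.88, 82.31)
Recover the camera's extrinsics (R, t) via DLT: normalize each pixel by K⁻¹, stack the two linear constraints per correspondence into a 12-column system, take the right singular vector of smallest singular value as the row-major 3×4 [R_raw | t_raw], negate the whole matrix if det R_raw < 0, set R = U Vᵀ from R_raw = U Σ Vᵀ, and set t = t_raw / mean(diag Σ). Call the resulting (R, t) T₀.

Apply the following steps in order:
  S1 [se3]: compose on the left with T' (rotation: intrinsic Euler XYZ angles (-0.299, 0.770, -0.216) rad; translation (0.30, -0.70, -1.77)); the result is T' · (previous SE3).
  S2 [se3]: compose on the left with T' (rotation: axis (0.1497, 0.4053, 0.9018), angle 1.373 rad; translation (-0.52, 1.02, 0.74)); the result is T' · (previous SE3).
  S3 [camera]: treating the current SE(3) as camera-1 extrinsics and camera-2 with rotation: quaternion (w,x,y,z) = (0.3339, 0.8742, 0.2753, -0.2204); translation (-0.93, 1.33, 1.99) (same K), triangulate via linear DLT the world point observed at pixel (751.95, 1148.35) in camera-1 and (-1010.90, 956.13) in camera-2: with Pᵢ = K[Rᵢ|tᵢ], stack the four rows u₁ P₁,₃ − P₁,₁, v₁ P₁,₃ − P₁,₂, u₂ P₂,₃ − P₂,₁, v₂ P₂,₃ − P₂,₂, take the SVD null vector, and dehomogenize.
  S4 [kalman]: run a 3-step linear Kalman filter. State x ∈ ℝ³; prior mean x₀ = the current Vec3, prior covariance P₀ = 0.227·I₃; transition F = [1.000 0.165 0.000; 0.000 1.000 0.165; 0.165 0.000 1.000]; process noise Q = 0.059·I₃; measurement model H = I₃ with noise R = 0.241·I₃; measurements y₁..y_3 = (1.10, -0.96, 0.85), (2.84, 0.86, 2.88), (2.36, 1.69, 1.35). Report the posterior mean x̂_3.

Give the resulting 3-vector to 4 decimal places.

result = (1.7664, 0.8862, 1.8945)

source (pnp_recover): camera pose = R=[0.4370 0.1419 -0.8882; -0.4103 0.9102 -0.0564; 0.8004 0.3891 0.4560], t=(-0.0900, -0.2200, 5.5000)
after S1 (compose_se3): R=[0.8005 0.5104 -0.3140; -0.3727 0.8344 0.4060; 0.4693 -0.2080 0.8582], t=(4.0318, 0.3038, 2.1508)
after S2 (compose_se3): R=[0.7206 -0.6928 0.0275; 0.6934 0.7198 -0.0335; 0.0034 0.0432 0.9991], t=(1.1793, 5.1974, 1.5371)
after S3 (triangulate): (-1.0193, -1.6868, 0.7186)
after S4 (kf_track): (1.7664, 0.8862, 1.8945)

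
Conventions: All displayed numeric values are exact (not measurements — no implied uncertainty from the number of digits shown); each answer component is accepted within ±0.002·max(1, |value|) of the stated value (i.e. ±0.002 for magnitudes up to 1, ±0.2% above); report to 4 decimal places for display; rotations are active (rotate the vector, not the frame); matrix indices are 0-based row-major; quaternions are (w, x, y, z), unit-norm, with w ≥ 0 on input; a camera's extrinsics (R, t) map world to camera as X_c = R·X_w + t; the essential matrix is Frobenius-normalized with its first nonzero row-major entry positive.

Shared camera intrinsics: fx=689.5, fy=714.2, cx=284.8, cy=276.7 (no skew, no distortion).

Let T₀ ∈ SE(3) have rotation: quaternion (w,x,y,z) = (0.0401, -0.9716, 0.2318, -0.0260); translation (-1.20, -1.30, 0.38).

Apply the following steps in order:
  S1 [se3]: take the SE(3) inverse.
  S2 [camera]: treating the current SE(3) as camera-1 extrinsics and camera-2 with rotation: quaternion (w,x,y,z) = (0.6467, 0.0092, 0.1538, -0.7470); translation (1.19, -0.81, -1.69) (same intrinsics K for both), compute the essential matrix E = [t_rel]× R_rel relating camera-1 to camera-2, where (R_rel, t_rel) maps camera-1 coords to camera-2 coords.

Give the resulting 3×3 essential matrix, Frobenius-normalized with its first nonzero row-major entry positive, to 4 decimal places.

after S1 (invert_se3): R=[0.8912 -0.4525 0.0319; -0.4483 -0.8893 -0.0900; 0.0691 0.0659 -0.9954], t=(0.4690, -1.6599, 0.5468)
after S2 (essential): [0.5188 -0.4062 0.2059; -0.3644 -0.4634 -0.2304; -0.0578 -0.3391 -0.0670]

matrix = [0.5188 -0.4062 0.2059; -0.3644 -0.4634 -0.2304; -0.0578 -0.3391 -0.0670]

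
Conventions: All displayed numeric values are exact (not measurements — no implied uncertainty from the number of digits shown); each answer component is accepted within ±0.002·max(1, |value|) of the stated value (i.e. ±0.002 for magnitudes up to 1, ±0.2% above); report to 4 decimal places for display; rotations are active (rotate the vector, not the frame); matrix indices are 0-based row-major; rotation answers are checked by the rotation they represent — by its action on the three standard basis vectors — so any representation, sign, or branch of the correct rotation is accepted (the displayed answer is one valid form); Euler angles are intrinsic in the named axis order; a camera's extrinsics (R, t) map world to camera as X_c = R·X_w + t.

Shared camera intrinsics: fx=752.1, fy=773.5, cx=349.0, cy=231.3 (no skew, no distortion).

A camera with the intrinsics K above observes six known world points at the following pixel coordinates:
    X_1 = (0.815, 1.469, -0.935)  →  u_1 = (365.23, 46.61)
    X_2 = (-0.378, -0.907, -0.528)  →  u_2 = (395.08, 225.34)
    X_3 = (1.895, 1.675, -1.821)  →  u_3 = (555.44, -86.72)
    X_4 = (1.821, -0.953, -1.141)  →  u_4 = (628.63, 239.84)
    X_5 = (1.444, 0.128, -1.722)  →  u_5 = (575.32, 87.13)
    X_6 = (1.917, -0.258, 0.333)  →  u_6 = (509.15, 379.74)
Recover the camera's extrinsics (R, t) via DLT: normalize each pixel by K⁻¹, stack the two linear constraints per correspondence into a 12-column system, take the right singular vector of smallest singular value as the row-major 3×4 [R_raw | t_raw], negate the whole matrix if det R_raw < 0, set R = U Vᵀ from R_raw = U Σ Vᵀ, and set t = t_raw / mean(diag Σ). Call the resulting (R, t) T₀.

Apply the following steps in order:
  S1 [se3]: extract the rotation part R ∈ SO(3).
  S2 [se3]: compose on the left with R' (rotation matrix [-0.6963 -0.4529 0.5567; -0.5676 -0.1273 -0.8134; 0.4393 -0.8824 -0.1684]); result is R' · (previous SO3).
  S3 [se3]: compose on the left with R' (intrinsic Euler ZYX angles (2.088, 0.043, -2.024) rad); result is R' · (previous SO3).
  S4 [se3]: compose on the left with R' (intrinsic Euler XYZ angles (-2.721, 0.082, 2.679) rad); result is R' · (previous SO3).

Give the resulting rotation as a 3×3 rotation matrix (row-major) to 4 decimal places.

rotation (matrix) = ((-0.0099, -0.2180, -0.9759), (-0.9741, -0.2183, 0.0587), (-0.2258, 0.9512, -0.2102))

source (pnp_recover): camera pose = R=[0.6397 -0.5573 -0.5293; 0.2787 -0.4736 0.8355; -0.7163 -0.6820 -0.1476], t=(-0.0900, 0.0600, 6.4298)
after S1 (rot_of_se3): [0.6397 -0.5573 -0.5293; 0.2787 -0.4736 0.8355; -0.7163 -0.6820 -0.1476]
after S2 (compose_so3): [-0.9705 0.2229 -0.0920; 0.1841 0.9314 0.3141; 0.1557 0.2879 -0.9449]
after S3 (compose_so3): [0.4328 0.0398 0.9006; -0.8809 0.2312 0.4131; -0.1918 -0.9721 0.1351]
after S4 (compose_so3): [-0.0099 -0.2180 -0.9759; -0.9741 -0.2183 0.0587; -0.2258 0.9512 -0.2102]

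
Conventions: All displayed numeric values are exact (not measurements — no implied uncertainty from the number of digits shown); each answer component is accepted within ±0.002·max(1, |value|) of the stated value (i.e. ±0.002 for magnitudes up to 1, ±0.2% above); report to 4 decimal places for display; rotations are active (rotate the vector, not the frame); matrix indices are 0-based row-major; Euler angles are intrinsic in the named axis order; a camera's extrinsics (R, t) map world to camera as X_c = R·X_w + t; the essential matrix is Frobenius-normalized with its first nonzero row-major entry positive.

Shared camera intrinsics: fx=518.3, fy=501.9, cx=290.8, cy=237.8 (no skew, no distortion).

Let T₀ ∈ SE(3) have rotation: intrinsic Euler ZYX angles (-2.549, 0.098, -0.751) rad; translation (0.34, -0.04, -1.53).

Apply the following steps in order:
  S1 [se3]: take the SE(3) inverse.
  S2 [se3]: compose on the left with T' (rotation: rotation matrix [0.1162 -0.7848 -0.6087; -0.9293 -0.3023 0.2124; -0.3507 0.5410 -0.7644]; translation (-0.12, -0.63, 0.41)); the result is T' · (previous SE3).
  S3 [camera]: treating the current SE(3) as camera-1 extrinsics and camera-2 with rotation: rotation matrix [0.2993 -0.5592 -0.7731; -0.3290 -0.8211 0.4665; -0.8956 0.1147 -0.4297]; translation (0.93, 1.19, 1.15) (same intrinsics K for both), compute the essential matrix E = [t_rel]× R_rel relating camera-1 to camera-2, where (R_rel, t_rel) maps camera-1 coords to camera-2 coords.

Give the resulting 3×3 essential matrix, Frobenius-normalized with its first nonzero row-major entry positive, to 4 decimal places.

matrix = [0.2226 0.0752 0.3188; -0.6264 0.2720 0.1226; -0.1210 -0.2183 -0.5472]

after S1 (invert_se3): R=[-0.8255 -0.5558 -0.0978; 0.4637 -0.5691 -0.6791; 0.3218 -0.6060 0.7275], t=(0.1087, -1.2194, 0.9794)
after S2 (compose_se3): R=[-0.6557 0.7509 0.0787; 0.6953 0.5598 0.4507; 0.2944 0.3503 -0.8892], t=(0.2535, -0.1544, -1.0365)
after S3 (essential): [0.2226 0.0752 0.3188; -0.6264 0.2720 0.1226; -0.1210 -0.2183 -0.5472]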